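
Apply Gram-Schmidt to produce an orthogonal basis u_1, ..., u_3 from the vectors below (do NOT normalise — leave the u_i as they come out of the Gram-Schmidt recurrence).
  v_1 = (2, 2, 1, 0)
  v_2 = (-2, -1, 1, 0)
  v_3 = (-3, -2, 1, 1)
Orthogonal basis:
  u_1 = (2, 2, 1, 0)
  u_2 = (-8/9, 1/9, 14/9, 0)
  u_3 = (3/29, -4/29, 2/29, 1)

Apply the Gram-Schmidt recurrence
  u_1 = v_1
  u_i = v_i − Σ_{j<i} ((v_i · u_j) / (u_j · u_j)) · u_j.

Step by step this gives:
  u_1 = (2, 2, 1, 0)
  u_2 = (-8/9, 1/9, 14/9, 0)
  u_3 = (3/29, -4/29, 2/29, 1)

Orthogonality check:
  u_2 · u_1 = 0 (should be 0)
  u_3 · u_1 = 0 (should be 0)
  u_3 · u_2 = 0 (should be 0)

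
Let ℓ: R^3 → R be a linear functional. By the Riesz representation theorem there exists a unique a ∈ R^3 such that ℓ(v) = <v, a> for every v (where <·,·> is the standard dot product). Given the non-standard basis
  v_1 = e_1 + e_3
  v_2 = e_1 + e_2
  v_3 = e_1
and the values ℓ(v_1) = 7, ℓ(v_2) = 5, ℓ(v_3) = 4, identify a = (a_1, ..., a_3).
a = (4, 1, 3)

Write a = (a_1, ..., a_3) in the standard basis. For each basis vector v_i, ℓ(v_i) = <v_i, a> is a linear equation in the a_j's. Collect the n equations into a matrix system V a = ℓ, where row i of V is v_i (expressed in the standard basis). Since V is invertible (lower-triangular with 1s on the diagonal, up to permutation), solve by back-substitution:
  V =
[[1, 0, 1],
 [1, 1, 0],
 [1, 0, 0]]
  V a = (7, 5, 4)
Solving gives a = (4, 1, 3).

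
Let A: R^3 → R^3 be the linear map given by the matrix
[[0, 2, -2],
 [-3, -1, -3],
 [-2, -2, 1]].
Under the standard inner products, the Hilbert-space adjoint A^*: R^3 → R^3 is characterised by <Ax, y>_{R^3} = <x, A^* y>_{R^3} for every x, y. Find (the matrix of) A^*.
A^* = A^T =
[[0, -3, -2],
 [2, -1, -2],
 [-2, -3, 1]]

For real matrices with standard dot products, the defining identity <Ax, y> = <x, A^* y> gives (Ax)^T y = x^T (A^*) y, i.e. x^T A^T y = x^T (A^*) y. Since this holds for all x, y, we must have A^* = A^T. Therefore
A^* =
[[0, -3, -2],
 [2, -1, -2],
 [-2, -3, 1]].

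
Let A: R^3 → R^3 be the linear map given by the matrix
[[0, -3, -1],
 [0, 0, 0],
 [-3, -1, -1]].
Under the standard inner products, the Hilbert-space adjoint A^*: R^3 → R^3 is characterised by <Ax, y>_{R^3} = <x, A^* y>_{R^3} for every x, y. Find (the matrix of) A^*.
A^* = A^T =
[[0, 0, -3],
 [-3, 0, -1],
 [-1, 0, -1]]

For real matrices with standard dot products, the defining identity <Ax, y> = <x, A^* y> gives (Ax)^T y = x^T (A^*) y, i.e. x^T A^T y = x^T (A^*) y. Since this holds for all x, y, we must have A^* = A^T. Therefore
A^* =
[[0, 0, -3],
 [-3, 0, -1],
 [-1, 0, -1]].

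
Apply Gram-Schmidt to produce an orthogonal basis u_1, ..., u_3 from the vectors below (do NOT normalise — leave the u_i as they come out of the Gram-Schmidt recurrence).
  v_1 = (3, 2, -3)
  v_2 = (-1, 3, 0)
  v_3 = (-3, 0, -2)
Orthogonal basis:
  u_1 = (3, 2, -3)
  u_2 = (-31/22, 30/11, 9/22)
  u_3 = (-441/211, -147/211, -539/211)

Apply the Gram-Schmidt recurrence
  u_1 = v_1
  u_i = v_i − Σ_{j<i} ((v_i · u_j) / (u_j · u_j)) · u_j.

Step by step this gives:
  u_1 = (3, 2, -3)
  u_2 = (-31/22, 30/11, 9/22)
  u_3 = (-441/211, -147/211, -539/211)

Orthogonality check:
  u_2 · u_1 = 0 (should be 0)
  u_3 · u_1 = 0 (should be 0)
  u_3 · u_2 = 0 (should be 0)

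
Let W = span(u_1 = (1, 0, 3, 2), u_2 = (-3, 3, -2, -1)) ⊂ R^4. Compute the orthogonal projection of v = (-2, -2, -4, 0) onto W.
proj_W(v) = (-36/67, -42/67, -206/67, -142/67)

Set up U = [u_1 | ... | u_2] ∈ R^(4×2). The projector onto W = col(U) is P = U (U^T U)^(-1) U^T.
Compute U^T U =
  [14, -11]
  [-11, 23],
and U^T v = (-14, 8).
Solve U^T U · c = U^T v for the coefficients: c = (-78/67, -14/67). The projection is proj_W(v) = U c.
Check: (v - proj_W(v)) · u_1 = 0  (should be 0).
Check: (v - proj_W(v)) · u_2 = 0  (should be 0).
Result: proj_W(v) = (-36/67, -42/67, -206/67, -142/67).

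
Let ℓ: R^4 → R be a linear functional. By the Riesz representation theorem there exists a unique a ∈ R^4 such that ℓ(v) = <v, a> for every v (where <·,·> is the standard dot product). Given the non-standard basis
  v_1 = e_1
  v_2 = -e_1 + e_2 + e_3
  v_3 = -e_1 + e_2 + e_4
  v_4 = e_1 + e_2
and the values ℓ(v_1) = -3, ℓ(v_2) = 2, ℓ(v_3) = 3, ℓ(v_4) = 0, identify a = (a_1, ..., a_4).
a = (-3, 3, -4, -3)

Write a = (a_1, ..., a_4) in the standard basis. For each basis vector v_i, ℓ(v_i) = <v_i, a> is a linear equation in the a_j's. Collect the n equations into a matrix system V a = ℓ, where row i of V is v_i (expressed in the standard basis). Since V is invertible (lower-triangular with 1s on the diagonal, up to permutation), solve by back-substitution:
  V =
[[1, 0, 0, 0],
 [-1, 1, 1, 0],
 [-1, 1, 0, 1],
 [1, 1, 0, 0]]
  V a = (-3, 2, 3, 0)
Solving gives a = (-3, 3, -4, -3).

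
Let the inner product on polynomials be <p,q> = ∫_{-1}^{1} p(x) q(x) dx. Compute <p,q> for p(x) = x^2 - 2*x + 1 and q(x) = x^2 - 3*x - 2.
<p,q> = -4/15

Expand the product: p(x)·q(x) = x^4 - 5*x^3 + 5*x^2 + x - 2.
∫_{-1}^{1} of each monomial x^k gives [2/(k+1) if k even, 0 if k odd]. Integrating term-by-term (or equivalently evaluating the antiderivative F(x) = x^5/5 - 5*x^4/4 + 5*x^3/3 + x^2/2 - 2*x at the endpoints):
  F(1) − F(−1) = -53/60 − (-37/60) = -4/15.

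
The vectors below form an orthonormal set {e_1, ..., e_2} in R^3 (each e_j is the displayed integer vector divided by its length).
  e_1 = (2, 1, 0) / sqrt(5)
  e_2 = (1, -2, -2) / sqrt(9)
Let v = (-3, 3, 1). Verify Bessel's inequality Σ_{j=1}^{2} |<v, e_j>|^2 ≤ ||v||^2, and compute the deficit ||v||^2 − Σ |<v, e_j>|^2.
Σ |<v, e_j>|^2 = 686/45; ||v||^2 = 19; deficit = 169/45

Write each e_j = u_j / sqrt(<u_j, u_j>) where u_j is the displayed integer vector. Then <v, e_j> = <v, u_j> / sqrt(<u_j, u_j>), so |<v, e_j>|^2 = <v, u_j>^2 / <u_j, u_j>.
Coefficients: <v, e_1> = -3/sqrt(5), <v, e_2> = -11/sqrt(9).
Square and sum: Σ |<v, e_j>|^2 = 686/45.
Compute ||v||^2 = v·v = 19.
Deficit = 19 − 686/45 = 169/45 ≥ 0, confirming Bessel's inequality. (The deficit equals ||v − Σ <v,e_j> e_j||^2, the squared distance from v to span{e_j}.)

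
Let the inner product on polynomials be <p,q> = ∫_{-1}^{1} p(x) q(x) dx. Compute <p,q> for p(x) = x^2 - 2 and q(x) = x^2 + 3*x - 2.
<p,q> = 86/15

Expand the product: p(x)·q(x) = x^4 + 3*x^3 - 4*x^2 - 6*x + 4.
∫_{-1}^{1} of each monomial x^k gives [2/(k+1) if k even, 0 if k odd]. Integrating term-by-term (or equivalently evaluating the antiderivative F(x) = x^5/5 + 3*x^4/4 - 4*x^3/3 - 3*x^2 + 4*x at the endpoints):
  F(1) − F(−1) = 37/60 − (-307/60) = 86/15.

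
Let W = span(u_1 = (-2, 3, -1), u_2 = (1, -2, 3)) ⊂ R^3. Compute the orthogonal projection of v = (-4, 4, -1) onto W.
proj_W(v) = (-79/25, 23/5, -22/25)

Set up U = [u_1 | ... | u_2] ∈ R^(3×2). The projector onto W = col(U) is P = U (U^T U)^(-1) U^T.
Compute U^T U =
  [14, -11]
  [-11, 14],
and U^T v = (21, -15).
Solve U^T U · c = U^T v for the coefficients: c = (43/25, 7/25). The projection is proj_W(v) = U c.
Check: (v - proj_W(v)) · u_1 = 0  (should be 0).
Check: (v - proj_W(v)) · u_2 = 0  (should be 0).
Result: proj_W(v) = (-79/25, 23/5, -22/25).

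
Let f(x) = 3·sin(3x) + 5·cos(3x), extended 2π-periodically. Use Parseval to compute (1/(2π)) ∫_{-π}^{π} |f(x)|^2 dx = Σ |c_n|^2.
Σ |c_n|^2 = 17

Expand |f|^2 and use orthogonality of {sin(nx), cos(mx)} on [-π, π]:
  ∫_{-π}^{π} sin(nx)^2 dx = π, ∫ cos(mx)^2 dx = π, and cross terms integrate to 0.
So ∫_{-π}^{π} f(x)^2 dx = 3^2 · π + 5^2 · π = (9 + 25)π.
Divide by 2π: (9 + 25)/2 = 17.
By Parseval, this equals Σ |c_n|^2.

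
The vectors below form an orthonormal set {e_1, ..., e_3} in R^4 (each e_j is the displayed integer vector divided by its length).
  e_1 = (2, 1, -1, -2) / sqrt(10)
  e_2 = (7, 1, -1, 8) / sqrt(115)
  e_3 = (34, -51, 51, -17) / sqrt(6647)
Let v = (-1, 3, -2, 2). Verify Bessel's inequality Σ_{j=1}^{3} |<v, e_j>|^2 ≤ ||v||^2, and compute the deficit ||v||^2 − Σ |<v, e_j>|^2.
Σ |<v, e_j>|^2 = 35/2; ||v||^2 = 18; deficit = 1/2

Write each e_j = u_j / sqrt(<u_j, u_j>) where u_j is the displayed integer vector. Then <v, e_j> = <v, u_j> / sqrt(<u_j, u_j>), so |<v, e_j>|^2 = <v, u_j>^2 / <u_j, u_j>.
Coefficients: <v, e_1> = -1/sqrt(10), <v, e_2> = 14/sqrt(115), <v, e_3> = -323/sqrt(6647).
Square and sum: Σ |<v, e_j>|^2 = 35/2.
Compute ||v||^2 = v·v = 18.
Deficit = 18 − 35/2 = 1/2 ≥ 0, confirming Bessel's inequality. (The deficit equals ||v − Σ <v,e_j> e_j||^2, the squared distance from v to span{e_j}.)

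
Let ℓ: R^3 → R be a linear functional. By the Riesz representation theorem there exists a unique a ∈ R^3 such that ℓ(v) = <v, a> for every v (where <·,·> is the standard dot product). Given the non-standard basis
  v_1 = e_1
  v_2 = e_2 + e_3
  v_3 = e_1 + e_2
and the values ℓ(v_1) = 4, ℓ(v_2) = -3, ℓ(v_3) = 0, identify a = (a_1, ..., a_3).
a = (4, -4, 1)

Write a = (a_1, ..., a_3) in the standard basis. For each basis vector v_i, ℓ(v_i) = <v_i, a> is a linear equation in the a_j's. Collect the n equations into a matrix system V a = ℓ, where row i of V is v_i (expressed in the standard basis). Since V is invertible (lower-triangular with 1s on the diagonal, up to permutation), solve by back-substitution:
  V =
[[1, 0, 0],
 [0, 1, 1],
 [1, 1, 0]]
  V a = (4, -3, 0)
Solving gives a = (4, -4, 1).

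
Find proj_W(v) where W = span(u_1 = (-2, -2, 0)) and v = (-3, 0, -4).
proj_W(v) = (-3/2, -3/2, 0)

Set up U = [u_1 | ... | u_1] ∈ R^(3×1). The projector onto W = col(U) is P = U (U^T U)^(-1) U^T.
Compute U^T U =
  [8],
and U^T v = (6).
Solve U^T U · c = U^T v for the coefficients: c = (3/4). The projection is proj_W(v) = U c.
Check: (v - proj_W(v)) · u_1 = 0  (should be 0).
Result: proj_W(v) = (-3/2, -3/2, 0).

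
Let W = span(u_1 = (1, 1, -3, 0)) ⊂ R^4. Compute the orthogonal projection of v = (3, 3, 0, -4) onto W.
proj_W(v) = (6/11, 6/11, -18/11, 0)

Set up U = [u_1 | ... | u_1] ∈ R^(4×1). The projector onto W = col(U) is P = U (U^T U)^(-1) U^T.
Compute U^T U =
  [11],
and U^T v = (6).
Solve U^T U · c = U^T v for the coefficients: c = (6/11). The projection is proj_W(v) = U c.
Check: (v - proj_W(v)) · u_1 = 0  (should be 0).
Result: proj_W(v) = (6/11, 6/11, -18/11, 0).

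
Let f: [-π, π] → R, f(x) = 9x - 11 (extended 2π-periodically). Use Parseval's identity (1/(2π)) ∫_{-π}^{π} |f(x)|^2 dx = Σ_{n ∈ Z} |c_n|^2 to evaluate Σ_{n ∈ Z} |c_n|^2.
Σ |c_n|^2 = 27π^2 + 121

Expand and integrate term by term over [-π, π]:
  ∫ (9x)^2 dx = 81·(2π^3/3); ∫ 2·9·(-11)·x dx = 0 (odd integrand); ∫ (-11)^2 dx = 121·2π.
So (1/(2π)) ∫_{-π}^{π} (9x - 11)^2 dx = 81π^2/3 + 121 = 27π^2 + 121.
Parseval ⇒ Σ |c_n|^2 = 27π^2 + 121.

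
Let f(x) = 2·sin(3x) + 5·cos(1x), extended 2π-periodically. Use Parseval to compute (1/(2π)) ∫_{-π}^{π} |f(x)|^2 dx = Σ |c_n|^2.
Σ |c_n|^2 = 29/2

Expand |f|^2 and use orthogonality of {sin(nx), cos(mx)} on [-π, π]:
  ∫_{-π}^{π} sin(nx)^2 dx = π, ∫ cos(mx)^2 dx = π, and cross terms integrate to 0.
So ∫_{-π}^{π} f(x)^2 dx = 2^2 · π + 5^2 · π = (4 + 25)π.
Divide by 2π: (4 + 25)/2 = 29/2.
By Parseval, this equals Σ |c_n|^2.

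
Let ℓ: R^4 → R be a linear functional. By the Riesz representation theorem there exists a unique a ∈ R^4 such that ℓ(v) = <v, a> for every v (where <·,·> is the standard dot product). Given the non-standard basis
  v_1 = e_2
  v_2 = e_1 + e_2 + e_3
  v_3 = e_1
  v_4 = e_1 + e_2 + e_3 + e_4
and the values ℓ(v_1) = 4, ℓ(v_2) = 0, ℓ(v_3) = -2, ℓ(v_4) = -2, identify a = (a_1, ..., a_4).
a = (-2, 4, -2, -2)

Write a = (a_1, ..., a_4) in the standard basis. For each basis vector v_i, ℓ(v_i) = <v_i, a> is a linear equation in the a_j's. Collect the n equations into a matrix system V a = ℓ, where row i of V is v_i (expressed in the standard basis). Since V is invertible (lower-triangular with 1s on the diagonal, up to permutation), solve by back-substitution:
  V =
[[0, 1, 0, 0],
 [1, 1, 1, 0],
 [1, 0, 0, 0],
 [1, 1, 1, 1]]
  V a = (4, 0, -2, -2)
Solving gives a = (-2, 4, -2, -2).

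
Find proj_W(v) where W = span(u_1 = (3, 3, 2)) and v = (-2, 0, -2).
proj_W(v) = (-15/11, -15/11, -10/11)

Set up U = [u_1 | ... | u_1] ∈ R^(3×1). The projector onto W = col(U) is P = U (U^T U)^(-1) U^T.
Compute U^T U =
  [22],
and U^T v = (-10).
Solve U^T U · c = U^T v for the coefficients: c = (-5/11). The projection is proj_W(v) = U c.
Check: (v - proj_W(v)) · u_1 = 0  (should be 0).
Result: proj_W(v) = (-15/11, -15/11, -10/11).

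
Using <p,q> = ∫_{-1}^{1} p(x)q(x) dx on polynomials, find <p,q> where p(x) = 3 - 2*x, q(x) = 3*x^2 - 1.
<p,q> = 0

Expand the product: p(x)·q(x) = -6*x^3 + 9*x^2 + 2*x - 3.
∫_{-1}^{1} of each monomial x^k gives [2/(k+1) if k even, 0 if k odd]. Integrating term-by-term (or equivalently evaluating the antiderivative F(x) = -3*x^4/2 + 3*x^3 + x^2 - 3*x at the endpoints):
  F(1) − F(−1) = -1/2 − (-1/2) = 0.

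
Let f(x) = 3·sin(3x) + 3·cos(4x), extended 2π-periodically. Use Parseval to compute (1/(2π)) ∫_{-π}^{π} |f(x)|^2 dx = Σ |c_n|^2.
Σ |c_n|^2 = 9

Expand |f|^2 and use orthogonality of {sin(nx), cos(mx)} on [-π, π]:
  ∫_{-π}^{π} sin(nx)^2 dx = π, ∫ cos(mx)^2 dx = π, and cross terms integrate to 0.
So ∫_{-π}^{π} f(x)^2 dx = 3^2 · π + 3^2 · π = (9 + 9)π.
Divide by 2π: (9 + 9)/2 = 9.
By Parseval, this equals Σ |c_n|^2.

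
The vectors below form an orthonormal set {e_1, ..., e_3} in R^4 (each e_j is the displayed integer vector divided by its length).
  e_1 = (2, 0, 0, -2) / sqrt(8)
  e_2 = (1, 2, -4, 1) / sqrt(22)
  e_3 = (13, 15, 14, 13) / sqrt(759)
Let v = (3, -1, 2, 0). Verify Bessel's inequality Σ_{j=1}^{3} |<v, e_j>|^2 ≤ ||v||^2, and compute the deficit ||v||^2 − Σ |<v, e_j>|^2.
Σ |<v, e_j>|^2 = 710/69; ||v||^2 = 14; deficit = 256/69

Write each e_j = u_j / sqrt(<u_j, u_j>) where u_j is the displayed integer vector. Then <v, e_j> = <v, u_j> / sqrt(<u_j, u_j>), so |<v, e_j>|^2 = <v, u_j>^2 / <u_j, u_j>.
Coefficients: <v, e_1> = 6/sqrt(8), <v, e_2> = -7/sqrt(22), <v, e_3> = 52/sqrt(759).
Square and sum: Σ |<v, e_j>|^2 = 710/69.
Compute ||v||^2 = v·v = 14.
Deficit = 14 − 710/69 = 256/69 ≥ 0, confirming Bessel's inequality. (The deficit equals ||v − Σ <v,e_j> e_j||^2, the squared distance from v to span{e_j}.)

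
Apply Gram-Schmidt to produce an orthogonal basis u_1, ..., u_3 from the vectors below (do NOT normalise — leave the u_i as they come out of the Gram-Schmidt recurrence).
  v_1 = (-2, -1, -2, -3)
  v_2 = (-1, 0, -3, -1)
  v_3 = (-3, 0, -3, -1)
Orthogonal basis:
  u_1 = (-2, -1, -2, -3)
  u_2 = (2/9, 11/18, -16/9, 5/6)
  u_3 = (-118/77, 2/7, 20/77, 58/77)

Apply the Gram-Schmidt recurrence
  u_1 = v_1
  u_i = v_i − Σ_{j<i} ((v_i · u_j) / (u_j · u_j)) · u_j.

Step by step this gives:
  u_1 = (-2, -1, -2, -3)
  u_2 = (2/9, 11/18, -16/9, 5/6)
  u_3 = (-118/77, 2/7, 20/77, 58/77)

Orthogonality check:
  u_2 · u_1 = 0 (should be 0)
  u_3 · u_1 = 0 (should be 0)
  u_3 · u_2 = 0 (should be 0)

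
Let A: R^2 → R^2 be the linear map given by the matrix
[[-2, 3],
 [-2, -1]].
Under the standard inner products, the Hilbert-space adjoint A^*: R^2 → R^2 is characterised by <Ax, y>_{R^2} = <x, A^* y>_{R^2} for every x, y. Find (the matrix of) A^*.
A^* = A^T =
[[-2, -2],
 [3, -1]]

For real matrices with standard dot products, the defining identity <Ax, y> = <x, A^* y> gives (Ax)^T y = x^T (A^*) y, i.e. x^T A^T y = x^T (A^*) y. Since this holds for all x, y, we must have A^* = A^T. Therefore
A^* =
[[-2, -2],
 [3, -1]].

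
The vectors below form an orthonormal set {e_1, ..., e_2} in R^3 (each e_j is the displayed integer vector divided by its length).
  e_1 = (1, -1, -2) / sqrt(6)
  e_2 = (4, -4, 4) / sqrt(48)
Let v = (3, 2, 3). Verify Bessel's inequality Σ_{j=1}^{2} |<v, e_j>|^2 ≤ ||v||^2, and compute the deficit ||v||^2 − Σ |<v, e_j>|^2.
Σ |<v, e_j>|^2 = 19/2; ||v||^2 = 22; deficit = 25/2

Write each e_j = u_j / sqrt(<u_j, u_j>) where u_j is the displayed integer vector. Then <v, e_j> = <v, u_j> / sqrt(<u_j, u_j>), so |<v, e_j>|^2 = <v, u_j>^2 / <u_j, u_j>.
Coefficients: <v, e_1> = -5/sqrt(6), <v, e_2> = 16/sqrt(48).
Square and sum: Σ |<v, e_j>|^2 = 19/2.
Compute ||v||^2 = v·v = 22.
Deficit = 22 − 19/2 = 25/2 ≥ 0, confirming Bessel's inequality. (The deficit equals ||v − Σ <v,e_j> e_j||^2, the squared distance from v to span{e_j}.)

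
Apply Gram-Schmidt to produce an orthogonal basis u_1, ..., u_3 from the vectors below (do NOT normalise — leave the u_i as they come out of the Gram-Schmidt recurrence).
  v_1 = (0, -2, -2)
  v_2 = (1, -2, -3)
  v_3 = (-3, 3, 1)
Orthogonal basis:
  u_1 = (0, -2, -2)
  u_2 = (1, 1/2, -1/2)
  u_3 = (-5/3, 5/3, -5/3)

Apply the Gram-Schmidt recurrence
  u_1 = v_1
  u_i = v_i − Σ_{j<i} ((v_i · u_j) / (u_j · u_j)) · u_j.

Step by step this gives:
  u_1 = (0, -2, -2)
  u_2 = (1, 1/2, -1/2)
  u_3 = (-5/3, 5/3, -5/3)

Orthogonality check:
  u_2 · u_1 = 0 (should be 0)
  u_3 · u_1 = 0 (should be 0)
  u_3 · u_2 = 0 (should be 0)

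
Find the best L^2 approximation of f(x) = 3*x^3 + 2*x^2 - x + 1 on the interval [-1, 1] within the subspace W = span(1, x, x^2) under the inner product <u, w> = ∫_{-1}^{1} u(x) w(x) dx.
g(x) = 2*x^2 + 4*x/5 + 1

The best approximation g ∈ W is the orthogonal projection of f onto W. Writing g = a_0 + a_1 x + a_2 x^2, the coefficients solve the normal equations G · a = b where
  G_{ij} = <φ_i, φ_j> and b_i = <f, φ_i>, with φ_0 = 1, φ_1 = x, φ_2 = x^2.
G =
  [2, 0, 2/3]
  [0, 2/3, 0]
  [2/3, 0, 2/5],
b = (10/3, 8/15, 22/15).
Solving gives a_0 = 1, a_1 = 4/5, a_2 = 2, so
  g(x) = 2*x^2 + 4*x/5 + 1.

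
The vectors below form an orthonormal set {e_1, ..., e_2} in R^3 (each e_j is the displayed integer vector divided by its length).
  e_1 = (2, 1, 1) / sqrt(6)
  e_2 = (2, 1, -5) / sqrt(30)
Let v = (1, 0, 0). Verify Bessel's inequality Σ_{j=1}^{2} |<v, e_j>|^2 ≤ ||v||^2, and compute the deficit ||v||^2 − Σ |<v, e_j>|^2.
Σ |<v, e_j>|^2 = 4/5; ||v||^2 = 1; deficit = 1/5

Write each e_j = u_j / sqrt(<u_j, u_j>) where u_j is the displayed integer vector. Then <v, e_j> = <v, u_j> / sqrt(<u_j, u_j>), so |<v, e_j>|^2 = <v, u_j>^2 / <u_j, u_j>.
Coefficients: <v, e_1> = 2/sqrt(6), <v, e_2> = 2/sqrt(30).
Square and sum: Σ |<v, e_j>|^2 = 4/5.
Compute ||v||^2 = v·v = 1.
Deficit = 1 − 4/5 = 1/5 ≥ 0, confirming Bessel's inequality. (The deficit equals ||v − Σ <v,e_j> e_j||^2, the squared distance from v to span{e_j}.)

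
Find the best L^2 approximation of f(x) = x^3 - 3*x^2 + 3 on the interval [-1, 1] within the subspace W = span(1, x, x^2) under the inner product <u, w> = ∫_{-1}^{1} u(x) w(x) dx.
g(x) = -3*x^2 + 3*x/5 + 3

The best approximation g ∈ W is the orthogonal projection of f onto W. Writing g = a_0 + a_1 x + a_2 x^2, the coefficients solve the normal equations G · a = b where
  G_{ij} = <φ_i, φ_j> and b_i = <f, φ_i>, with φ_0 = 1, φ_1 = x, φ_2 = x^2.
G =
  [2, 0, 2/3]
  [0, 2/3, 0]
  [2/3, 0, 2/5],
b = (4, 2/5, 4/5).
Solving gives a_0 = 3, a_1 = 3/5, a_2 = -3, so
  g(x) = -3*x^2 + 3*x/5 + 3.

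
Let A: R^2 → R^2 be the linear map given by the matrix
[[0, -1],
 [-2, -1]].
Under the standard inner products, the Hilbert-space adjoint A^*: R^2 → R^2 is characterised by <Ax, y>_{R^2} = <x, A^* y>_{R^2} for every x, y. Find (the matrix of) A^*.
A^* = A^T =
[[0, -2],
 [-1, -1]]

For real matrices with standard dot products, the defining identity <Ax, y> = <x, A^* y> gives (Ax)^T y = x^T (A^*) y, i.e. x^T A^T y = x^T (A^*) y. Since this holds for all x, y, we must have A^* = A^T. Therefore
A^* =
[[0, -2],
 [-1, -1]].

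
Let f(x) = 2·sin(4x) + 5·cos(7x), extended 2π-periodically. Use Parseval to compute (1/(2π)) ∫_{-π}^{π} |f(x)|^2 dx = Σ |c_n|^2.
Σ |c_n|^2 = 29/2

Expand |f|^2 and use orthogonality of {sin(nx), cos(mx)} on [-π, π]:
  ∫_{-π}^{π} sin(nx)^2 dx = π, ∫ cos(mx)^2 dx = π, and cross terms integrate to 0.
So ∫_{-π}^{π} f(x)^2 dx = 2^2 · π + 5^2 · π = (4 + 25)π.
Divide by 2π: (4 + 25)/2 = 29/2.
By Parseval, this equals Σ |c_n|^2.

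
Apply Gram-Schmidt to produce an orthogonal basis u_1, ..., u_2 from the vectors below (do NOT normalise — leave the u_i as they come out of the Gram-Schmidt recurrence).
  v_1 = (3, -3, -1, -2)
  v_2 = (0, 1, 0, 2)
Orthogonal basis:
  u_1 = (3, -3, -1, -2)
  u_2 = (21/23, 2/23, -7/23, 32/23)

Apply the Gram-Schmidt recurrence
  u_1 = v_1
  u_i = v_i − Σ_{j<i} ((v_i · u_j) / (u_j · u_j)) · u_j.

Step by step this gives:
  u_1 = (3, -3, -1, -2)
  u_2 = (21/23, 2/23, -7/23, 32/23)

Orthogonality check:
  u_2 · u_1 = 0 (should be 0)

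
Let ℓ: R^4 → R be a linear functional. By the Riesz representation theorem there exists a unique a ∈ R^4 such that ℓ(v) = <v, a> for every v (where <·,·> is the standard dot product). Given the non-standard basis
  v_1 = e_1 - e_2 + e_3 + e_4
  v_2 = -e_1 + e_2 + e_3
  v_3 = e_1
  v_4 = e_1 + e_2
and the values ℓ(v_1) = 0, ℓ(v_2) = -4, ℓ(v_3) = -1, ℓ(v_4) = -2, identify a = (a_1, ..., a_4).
a = (-1, -1, -4, 4)

Write a = (a_1, ..., a_4) in the standard basis. For each basis vector v_i, ℓ(v_i) = <v_i, a> is a linear equation in the a_j's. Collect the n equations into a matrix system V a = ℓ, where row i of V is v_i (expressed in the standard basis). Since V is invertible (lower-triangular with 1s on the diagonal, up to permutation), solve by back-substitution:
  V =
[[1, -1, 1, 1],
 [-1, 1, 1, 0],
 [1, 0, 0, 0],
 [1, 1, 0, 0]]
  V a = (0, -4, -1, -2)
Solving gives a = (-1, -1, -4, 4).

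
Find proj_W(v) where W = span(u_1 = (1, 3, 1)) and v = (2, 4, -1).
proj_W(v) = (13/11, 39/11, 13/11)

Set up U = [u_1 | ... | u_1] ∈ R^(3×1). The projector onto W = col(U) is P = U (U^T U)^(-1) U^T.
Compute U^T U =
  [11],
and U^T v = (13).
Solve U^T U · c = U^T v for the coefficients: c = (13/11). The projection is proj_W(v) = U c.
Check: (v - proj_W(v)) · u_1 = 0  (should be 0).
Result: proj_W(v) = (13/11, 39/11, 13/11).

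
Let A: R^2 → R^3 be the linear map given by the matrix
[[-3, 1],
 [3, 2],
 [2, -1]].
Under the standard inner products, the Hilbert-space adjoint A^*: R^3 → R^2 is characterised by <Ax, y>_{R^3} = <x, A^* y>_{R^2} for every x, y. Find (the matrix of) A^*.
A^* = A^T =
[[-3, 3, 2],
 [1, 2, -1]]

For real matrices with standard dot products, the defining identity <Ax, y> = <x, A^* y> gives (Ax)^T y = x^T (A^*) y, i.e. x^T A^T y = x^T (A^*) y. Since this holds for all x, y, we must have A^* = A^T. Therefore
A^* =
[[-3, 3, 2],
 [1, 2, -1]].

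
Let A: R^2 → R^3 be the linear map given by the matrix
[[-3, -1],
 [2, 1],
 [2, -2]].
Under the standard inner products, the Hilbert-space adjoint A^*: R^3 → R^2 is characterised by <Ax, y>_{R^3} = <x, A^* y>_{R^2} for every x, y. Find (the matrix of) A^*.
A^* = A^T =
[[-3, 2, 2],
 [-1, 1, -2]]

For real matrices with standard dot products, the defining identity <Ax, y> = <x, A^* y> gives (Ax)^T y = x^T (A^*) y, i.e. x^T A^T y = x^T (A^*) y. Since this holds for all x, y, we must have A^* = A^T. Therefore
A^* =
[[-3, 2, 2],
 [-1, 1, -2]].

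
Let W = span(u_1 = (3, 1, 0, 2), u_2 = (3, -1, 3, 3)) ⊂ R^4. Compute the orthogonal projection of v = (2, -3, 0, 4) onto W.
proj_W(v) = (33/14, -9/14, 15/7, 16/7)

Set up U = [u_1 | ... | u_2] ∈ R^(4×2). The projector onto W = col(U) is P = U (U^T U)^(-1) U^T.
Compute U^T U =
  [14, 14]
  [14, 28],
and U^T v = (11, 21).
Solve U^T U · c = U^T v for the coefficients: c = (1/14, 5/7). The projection is proj_W(v) = U c.
Check: (v - proj_W(v)) · u_1 = 0  (should be 0).
Check: (v - proj_W(v)) · u_2 = 0  (should be 0).
Result: proj_W(v) = (33/14, -9/14, 15/7, 16/7).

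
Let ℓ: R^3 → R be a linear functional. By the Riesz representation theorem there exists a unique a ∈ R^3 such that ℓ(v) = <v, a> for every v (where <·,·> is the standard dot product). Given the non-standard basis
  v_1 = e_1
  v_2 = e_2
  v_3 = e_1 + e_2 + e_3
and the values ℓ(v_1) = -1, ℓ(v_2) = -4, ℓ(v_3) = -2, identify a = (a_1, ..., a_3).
a = (-1, -4, 3)

Write a = (a_1, ..., a_3) in the standard basis. For each basis vector v_i, ℓ(v_i) = <v_i, a> is a linear equation in the a_j's. Collect the n equations into a matrix system V a = ℓ, where row i of V is v_i (expressed in the standard basis). Since V is invertible (lower-triangular with 1s on the diagonal, up to permutation), solve by back-substitution:
  V =
[[1, 0, 0],
 [0, 1, 0],
 [1, 1, 1]]
  V a = (-1, -4, -2)
Solving gives a = (-1, -4, 3).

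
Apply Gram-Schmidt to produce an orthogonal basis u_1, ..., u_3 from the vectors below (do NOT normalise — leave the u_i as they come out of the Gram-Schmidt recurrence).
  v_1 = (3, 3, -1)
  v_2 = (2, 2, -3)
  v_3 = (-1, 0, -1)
Orthogonal basis:
  u_1 = (3, 3, -1)
  u_2 = (-7/19, -7/19, -42/19)
  u_3 = (-1/2, 1/2, 0)

Apply the Gram-Schmidt recurrence
  u_1 = v_1
  u_i = v_i − Σ_{j<i} ((v_i · u_j) / (u_j · u_j)) · u_j.

Step by step this gives:
  u_1 = (3, 3, -1)
  u_2 = (-7/19, -7/19, -42/19)
  u_3 = (-1/2, 1/2, 0)

Orthogonality check:
  u_2 · u_1 = 0 (should be 0)
  u_3 · u_1 = 0 (should be 0)
  u_3 · u_2 = 0 (should be 0)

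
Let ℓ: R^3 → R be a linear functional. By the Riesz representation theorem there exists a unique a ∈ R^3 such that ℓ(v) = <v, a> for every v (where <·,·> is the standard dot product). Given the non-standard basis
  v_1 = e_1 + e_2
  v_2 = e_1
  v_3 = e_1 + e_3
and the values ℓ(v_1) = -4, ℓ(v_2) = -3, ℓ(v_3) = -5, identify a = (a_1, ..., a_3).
a = (-3, -1, -2)

Write a = (a_1, ..., a_3) in the standard basis. For each basis vector v_i, ℓ(v_i) = <v_i, a> is a linear equation in the a_j's. Collect the n equations into a matrix system V a = ℓ, where row i of V is v_i (expressed in the standard basis). Since V is invertible (lower-triangular with 1s on the diagonal, up to permutation), solve by back-substitution:
  V =
[[1, 1, 0],
 [1, 0, 0],
 [1, 0, 1]]
  V a = (-4, -3, -5)
Solving gives a = (-3, -1, -2).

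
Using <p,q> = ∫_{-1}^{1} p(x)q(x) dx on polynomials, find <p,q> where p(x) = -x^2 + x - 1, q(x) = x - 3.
<p,q> = 26/3

Expand the product: p(x)·q(x) = -x^3 + 4*x^2 - 4*x + 3.
∫_{-1}^{1} of each monomial x^k gives [2/(k+1) if k even, 0 if k odd]. Integrating term-by-term (or equivalently evaluating the antiderivative F(x) = -x^4/4 + 4*x^3/3 - 2*x^2 + 3*x at the endpoints):
  F(1) − F(−1) = 25/12 − (-79/12) = 26/3.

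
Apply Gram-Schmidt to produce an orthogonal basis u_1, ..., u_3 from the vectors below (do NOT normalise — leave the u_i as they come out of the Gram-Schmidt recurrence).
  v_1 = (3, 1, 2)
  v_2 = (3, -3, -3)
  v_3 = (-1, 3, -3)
Orthogonal basis:
  u_1 = (3, 1, 2)
  u_2 = (3, -3, -3)
  u_3 = (13/21, 65/21, -52/21)

Apply the Gram-Schmidt recurrence
  u_1 = v_1
  u_i = v_i − Σ_{j<i} ((v_i · u_j) / (u_j · u_j)) · u_j.

Step by step this gives:
  u_1 = (3, 1, 2)
  u_2 = (3, -3, -3)
  u_3 = (13/21, 65/21, -52/21)

Orthogonality check:
  u_2 · u_1 = 0 (should be 0)
  u_3 · u_1 = 0 (should be 0)
  u_3 · u_2 = 0 (should be 0)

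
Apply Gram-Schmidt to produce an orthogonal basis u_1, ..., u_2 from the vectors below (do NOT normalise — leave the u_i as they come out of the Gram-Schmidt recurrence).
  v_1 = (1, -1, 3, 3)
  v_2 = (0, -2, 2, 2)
Orthogonal basis:
  u_1 = (1, -1, 3, 3)
  u_2 = (-7/10, -13/10, -1/10, -1/10)

Apply the Gram-Schmidt recurrence
  u_1 = v_1
  u_i = v_i − Σ_{j<i} ((v_i · u_j) / (u_j · u_j)) · u_j.

Step by step this gives:
  u_1 = (1, -1, 3, 3)
  u_2 = (-7/10, -13/10, -1/10, -1/10)

Orthogonality check:
  u_2 · u_1 = 0 (should be 0)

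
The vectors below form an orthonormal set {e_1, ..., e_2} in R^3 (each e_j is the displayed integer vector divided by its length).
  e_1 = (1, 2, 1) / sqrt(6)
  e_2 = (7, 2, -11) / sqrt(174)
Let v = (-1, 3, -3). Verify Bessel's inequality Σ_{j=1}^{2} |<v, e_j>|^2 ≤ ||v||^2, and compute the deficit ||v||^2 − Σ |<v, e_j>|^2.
Σ |<v, e_j>|^2 = 190/29; ||v||^2 = 19; deficit = 361/29

Write each e_j = u_j / sqrt(<u_j, u_j>) where u_j is the displayed integer vector. Then <v, e_j> = <v, u_j> / sqrt(<u_j, u_j>), so |<v, e_j>|^2 = <v, u_j>^2 / <u_j, u_j>.
Coefficients: <v, e_1> = 2/sqrt(6), <v, e_2> = 32/sqrt(174).
Square and sum: Σ |<v, e_j>|^2 = 190/29.
Compute ||v||^2 = v·v = 19.
Deficit = 19 − 190/29 = 361/29 ≥ 0, confirming Bessel's inequality. (The deficit equals ||v − Σ <v,e_j> e_j||^2, the squared distance from v to span{e_j}.)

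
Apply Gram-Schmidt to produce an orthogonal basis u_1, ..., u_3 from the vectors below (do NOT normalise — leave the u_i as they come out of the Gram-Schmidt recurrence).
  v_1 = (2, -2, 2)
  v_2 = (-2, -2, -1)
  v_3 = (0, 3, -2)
Orthogonal basis:
  u_1 = (2, -2, 2)
  u_2 = (-5/3, -7/3, -2/3)
  u_3 = (15/26, -5/26, -10/13)

Apply the Gram-Schmidt recurrence
  u_1 = v_1
  u_i = v_i − Σ_{j<i} ((v_i · u_j) / (u_j · u_j)) · u_j.

Step by step this gives:
  u_1 = (2, -2, 2)
  u_2 = (-5/3, -7/3, -2/3)
  u_3 = (15/26, -5/26, -10/13)

Orthogonality check:
  u_2 · u_1 = 0 (should be 0)
  u_3 · u_1 = 0 (should be 0)
  u_3 · u_2 = 0 (should be 0)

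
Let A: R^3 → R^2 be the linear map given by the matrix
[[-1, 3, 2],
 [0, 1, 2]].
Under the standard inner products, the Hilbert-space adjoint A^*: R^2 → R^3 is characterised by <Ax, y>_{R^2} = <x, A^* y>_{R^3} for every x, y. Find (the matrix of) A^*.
A^* = A^T =
[[-1, 0],
 [3, 1],
 [2, 2]]

For real matrices with standard dot products, the defining identity <Ax, y> = <x, A^* y> gives (Ax)^T y = x^T (A^*) y, i.e. x^T A^T y = x^T (A^*) y. Since this holds for all x, y, we must have A^* = A^T. Therefore
A^* =
[[-1, 0],
 [3, 1],
 [2, 2]].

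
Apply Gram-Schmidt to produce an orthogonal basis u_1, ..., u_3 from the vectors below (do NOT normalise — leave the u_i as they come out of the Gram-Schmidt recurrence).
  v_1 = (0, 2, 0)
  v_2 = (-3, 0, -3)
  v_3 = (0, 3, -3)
Orthogonal basis:
  u_1 = (0, 2, 0)
  u_2 = (-3, 0, -3)
  u_3 = (3/2, 0, -3/2)

Apply the Gram-Schmidt recurrence
  u_1 = v_1
  u_i = v_i − Σ_{j<i} ((v_i · u_j) / (u_j · u_j)) · u_j.

Step by step this gives:
  u_1 = (0, 2, 0)
  u_2 = (-3, 0, -3)
  u_3 = (3/2, 0, -3/2)

Orthogonality check:
  u_2 · u_1 = 0 (should be 0)
  u_3 · u_1 = 0 (should be 0)
  u_3 · u_2 = 0 (should be 0)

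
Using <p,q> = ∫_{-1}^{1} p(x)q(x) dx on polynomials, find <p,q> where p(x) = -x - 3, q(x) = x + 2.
<p,q> = -38/3

Expand the product: p(x)·q(x) = -x^2 - 5*x - 6.
∫_{-1}^{1} of each monomial x^k gives [2/(k+1) if k even, 0 if k odd]. Integrating term-by-term (or equivalently evaluating the antiderivative F(x) = -x^3/3 - 5*x^2/2 - 6*x at the endpoints):
  F(1) − F(−1) = -53/6 − (23/6) = -38/3.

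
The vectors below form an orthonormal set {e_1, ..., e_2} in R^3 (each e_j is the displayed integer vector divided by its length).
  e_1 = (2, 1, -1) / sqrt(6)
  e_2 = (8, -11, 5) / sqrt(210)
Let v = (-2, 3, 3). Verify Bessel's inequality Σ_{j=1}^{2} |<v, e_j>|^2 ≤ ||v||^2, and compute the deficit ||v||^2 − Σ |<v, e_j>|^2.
Σ |<v, e_j>|^2 = 286/35; ||v||^2 = 22; deficit = 484/35

Write each e_j = u_j / sqrt(<u_j, u_j>) where u_j is the displayed integer vector. Then <v, e_j> = <v, u_j> / sqrt(<u_j, u_j>), so |<v, e_j>|^2 = <v, u_j>^2 / <u_j, u_j>.
Coefficients: <v, e_1> = -4/sqrt(6), <v, e_2> = -34/sqrt(210).
Square and sum: Σ |<v, e_j>|^2 = 286/35.
Compute ||v||^2 = v·v = 22.
Deficit = 22 − 286/35 = 484/35 ≥ 0, confirming Bessel's inequality. (The deficit equals ||v − Σ <v,e_j> e_j||^2, the squared distance from v to span{e_j}.)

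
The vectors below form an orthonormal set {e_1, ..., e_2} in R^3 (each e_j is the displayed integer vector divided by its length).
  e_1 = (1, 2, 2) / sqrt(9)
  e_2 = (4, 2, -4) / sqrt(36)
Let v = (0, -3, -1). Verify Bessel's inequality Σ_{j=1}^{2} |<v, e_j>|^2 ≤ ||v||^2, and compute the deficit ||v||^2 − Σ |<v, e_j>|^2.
Σ |<v, e_j>|^2 = 65/9; ||v||^2 = 10; deficit = 25/9

Write each e_j = u_j / sqrt(<u_j, u_j>) where u_j is the displayed integer vector. Then <v, e_j> = <v, u_j> / sqrt(<u_j, u_j>), so |<v, e_j>|^2 = <v, u_j>^2 / <u_j, u_j>.
Coefficients: <v, e_1> = -8/sqrt(9), <v, e_2> = -2/sqrt(36).
Square and sum: Σ |<v, e_j>|^2 = 65/9.
Compute ||v||^2 = v·v = 10.
Deficit = 10 − 65/9 = 25/9 ≥ 0, confirming Bessel's inequality. (The deficit equals ||v − Σ <v,e_j> e_j||^2, the squared distance from v to span{e_j}.)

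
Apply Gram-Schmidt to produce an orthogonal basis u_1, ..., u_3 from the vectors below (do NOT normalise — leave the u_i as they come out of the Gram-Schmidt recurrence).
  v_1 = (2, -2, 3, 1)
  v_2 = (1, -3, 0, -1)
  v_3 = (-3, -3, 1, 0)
Orthogonal basis:
  u_1 = (2, -2, 3, 1)
  u_2 = (2/9, -20/9, -7/6, -25/18)
  u_3 = (-516/149, -204/149, 176/149, 96/149)

Apply the Gram-Schmidt recurrence
  u_1 = v_1
  u_i = v_i − Σ_{j<i} ((v_i · u_j) / (u_j · u_j)) · u_j.

Step by step this gives:
  u_1 = (2, -2, 3, 1)
  u_2 = (2/9, -20/9, -7/6, -25/18)
  u_3 = (-516/149, -204/149, 176/149, 96/149)

Orthogonality check:
  u_2 · u_1 = 0 (should be 0)
  u_3 · u_1 = 0 (should be 0)
  u_3 · u_2 = 0 (should be 0)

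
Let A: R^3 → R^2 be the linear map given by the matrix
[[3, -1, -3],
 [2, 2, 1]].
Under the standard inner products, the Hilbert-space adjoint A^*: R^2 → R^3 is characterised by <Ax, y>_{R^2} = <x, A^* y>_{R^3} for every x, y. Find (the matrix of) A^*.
A^* = A^T =
[[3, 2],
 [-1, 2],
 [-3, 1]]

For real matrices with standard dot products, the defining identity <Ax, y> = <x, A^* y> gives (Ax)^T y = x^T (A^*) y, i.e. x^T A^T y = x^T (A^*) y. Since this holds for all x, y, we must have A^* = A^T. Therefore
A^* =
[[3, 2],
 [-1, 2],
 [-3, 1]].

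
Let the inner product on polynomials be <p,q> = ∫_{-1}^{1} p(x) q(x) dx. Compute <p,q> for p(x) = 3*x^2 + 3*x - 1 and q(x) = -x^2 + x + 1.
<p,q> = 22/15

Expand the product: p(x)·q(x) = -3*x^4 + 7*x^2 + 2*x - 1.
∫_{-1}^{1} of each monomial x^k gives [2/(k+1) if k even, 0 if k odd]. Integrating term-by-term (or equivalently evaluating the antiderivative F(x) = -3*x^5/5 + 7*x^3/3 + x^2 - x at the endpoints):
  F(1) − F(−1) = 26/15 − (4/15) = 22/15.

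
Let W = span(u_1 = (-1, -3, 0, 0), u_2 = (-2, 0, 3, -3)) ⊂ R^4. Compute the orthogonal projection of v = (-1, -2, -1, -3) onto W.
proj_W(v) = (-5/4, -23/12, 11/12, -11/12)

Set up U = [u_1 | ... | u_2] ∈ R^(4×2). The projector onto W = col(U) is P = U (U^T U)^(-1) U^T.
Compute U^T U =
  [10, 2]
  [2, 22],
and U^T v = (7, 8).
Solve U^T U · c = U^T v for the coefficients: c = (23/36, 11/36). The projection is proj_W(v) = U c.
Check: (v - proj_W(v)) · u_1 = 0  (should be 0).
Check: (v - proj_W(v)) · u_2 = 0  (should be 0).
Result: proj_W(v) = (-5/4, -23/12, 11/12, -11/12).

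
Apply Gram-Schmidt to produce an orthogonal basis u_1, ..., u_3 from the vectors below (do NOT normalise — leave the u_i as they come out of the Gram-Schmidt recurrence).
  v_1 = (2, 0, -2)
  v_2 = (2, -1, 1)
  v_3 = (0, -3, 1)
Orthogonal basis:
  u_1 = (2, 0, -2)
  u_2 = (3/2, -1, 3/2)
  u_3 = (-8/11, -24/11, -8/11)

Apply the Gram-Schmidt recurrence
  u_1 = v_1
  u_i = v_i − Σ_{j<i} ((v_i · u_j) / (u_j · u_j)) · u_j.

Step by step this gives:
  u_1 = (2, 0, -2)
  u_2 = (3/2, -1, 3/2)
  u_3 = (-8/11, -24/11, -8/11)

Orthogonality check:
  u_2 · u_1 = 0 (should be 0)
  u_3 · u_1 = 0 (should be 0)
  u_3 · u_2 = 0 (should be 0)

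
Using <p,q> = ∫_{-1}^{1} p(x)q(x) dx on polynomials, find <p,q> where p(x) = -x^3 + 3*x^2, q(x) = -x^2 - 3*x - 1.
<p,q> = -2

Expand the product: p(x)·q(x) = x^5 - 8*x^3 - 3*x^2.
∫_{-1}^{1} of each monomial x^k gives [2/(k+1) if k even, 0 if k odd]. Integrating term-by-term (or equivalently evaluating the antiderivative F(x) = x^6/6 - 2*x^4 - x^3 at the endpoints):
  F(1) − F(−1) = -17/6 − (-5/6) = -2.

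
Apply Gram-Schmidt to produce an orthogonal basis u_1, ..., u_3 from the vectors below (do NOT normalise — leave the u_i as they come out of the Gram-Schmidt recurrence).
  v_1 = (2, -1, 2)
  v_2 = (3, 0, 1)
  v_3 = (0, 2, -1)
Orthogonal basis:
  u_1 = (2, -1, 2)
  u_2 = (11/9, 8/9, -7/9)
  u_3 = (-5/26, 10/13, 15/26)

Apply the Gram-Schmidt recurrence
  u_1 = v_1
  u_i = v_i − Σ_{j<i} ((v_i · u_j) / (u_j · u_j)) · u_j.

Step by step this gives:
  u_1 = (2, -1, 2)
  u_2 = (11/9, 8/9, -7/9)
  u_3 = (-5/26, 10/13, 15/26)

Orthogonality check:
  u_2 · u_1 = 0 (should be 0)
  u_3 · u_1 = 0 (should be 0)
  u_3 · u_2 = 0 (should be 0)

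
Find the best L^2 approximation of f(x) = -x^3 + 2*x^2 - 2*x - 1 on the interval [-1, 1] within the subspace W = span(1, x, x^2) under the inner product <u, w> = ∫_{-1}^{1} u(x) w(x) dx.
g(x) = 2*x^2 - 13*x/5 - 1

The best approximation g ∈ W is the orthogonal projection of f onto W. Writing g = a_0 + a_1 x + a_2 x^2, the coefficients solve the normal equations G · a = b where
  G_{ij} = <φ_i, φ_j> and b_i = <f, φ_i>, with φ_0 = 1, φ_1 = x, φ_2 = x^2.
G =
  [2, 0, 2/3]
  [0, 2/3, 0]
  [2/3, 0, 2/5],
b = (-2/3, -26/15, 2/15).
Solving gives a_0 = -1, a_1 = -13/5, a_2 = 2, so
  g(x) = 2*x^2 - 13*x/5 - 1.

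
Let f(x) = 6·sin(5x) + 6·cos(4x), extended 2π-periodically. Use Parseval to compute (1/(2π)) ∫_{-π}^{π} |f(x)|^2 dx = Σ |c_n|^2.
Σ |c_n|^2 = 36

Expand |f|^2 and use orthogonality of {sin(nx), cos(mx)} on [-π, π]:
  ∫_{-π}^{π} sin(nx)^2 dx = π, ∫ cos(mx)^2 dx = π, and cross terms integrate to 0.
So ∫_{-π}^{π} f(x)^2 dx = 6^2 · π + 6^2 · π = (36 + 36)π.
Divide by 2π: (36 + 36)/2 = 36.
By Parseval, this equals Σ |c_n|^2.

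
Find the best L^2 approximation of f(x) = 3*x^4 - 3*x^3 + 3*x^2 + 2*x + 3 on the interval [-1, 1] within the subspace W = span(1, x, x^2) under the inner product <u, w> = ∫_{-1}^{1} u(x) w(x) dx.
g(x) = 39*x^2/7 + x/5 + 96/35

The best approximation g ∈ W is the orthogonal projection of f onto W. Writing g = a_0 + a_1 x + a_2 x^2, the coefficients solve the normal equations G · a = b where
  G_{ij} = <φ_i, φ_j> and b_i = <f, φ_i>, with φ_0 = 1, φ_1 = x, φ_2 = x^2.
G =
  [2, 0, 2/3]
  [0, 2/3, 0]
  [2/3, 0, 2/5],
b = (46/5, 2/15, 142/35).
Solving gives a_0 = 96/35, a_1 = 1/5, a_2 = 39/7, so
  g(x) = 39*x^2/7 + x/5 + 96/35.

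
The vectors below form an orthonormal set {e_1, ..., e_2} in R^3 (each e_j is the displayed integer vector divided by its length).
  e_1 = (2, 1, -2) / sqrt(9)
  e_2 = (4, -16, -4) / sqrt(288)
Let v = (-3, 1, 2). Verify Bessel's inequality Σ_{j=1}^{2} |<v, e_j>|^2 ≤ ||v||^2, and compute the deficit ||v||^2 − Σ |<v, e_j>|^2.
Σ |<v, e_j>|^2 = 27/2; ||v||^2 = 14; deficit = 1/2

Write each e_j = u_j / sqrt(<u_j, u_j>) where u_j is the displayed integer vector. Then <v, e_j> = <v, u_j> / sqrt(<u_j, u_j>), so |<v, e_j>|^2 = <v, u_j>^2 / <u_j, u_j>.
Coefficients: <v, e_1> = -9/sqrt(9), <v, e_2> = -36/sqrt(288).
Square and sum: Σ |<v, e_j>|^2 = 27/2.
Compute ||v||^2 = v·v = 14.
Deficit = 14 − 27/2 = 1/2 ≥ 0, confirming Bessel's inequality. (The deficit equals ||v − Σ <v,e_j> e_j||^2, the squared distance from v to span{e_j}.)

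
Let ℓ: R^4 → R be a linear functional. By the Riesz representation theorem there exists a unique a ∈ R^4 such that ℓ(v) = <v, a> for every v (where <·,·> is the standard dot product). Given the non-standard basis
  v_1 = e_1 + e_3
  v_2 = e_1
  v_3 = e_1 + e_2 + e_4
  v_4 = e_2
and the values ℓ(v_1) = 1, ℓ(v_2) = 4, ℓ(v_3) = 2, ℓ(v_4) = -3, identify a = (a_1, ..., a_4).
a = (4, -3, -3, 1)

Write a = (a_1, ..., a_4) in the standard basis. For each basis vector v_i, ℓ(v_i) = <v_i, a> is a linear equation in the a_j's. Collect the n equations into a matrix system V a = ℓ, where row i of V is v_i (expressed in the standard basis). Since V is invertible (lower-triangular with 1s on the diagonal, up to permutation), solve by back-substitution:
  V =
[[1, 0, 1, 0],
 [1, 0, 0, 0],
 [1, 1, 0, 1],
 [0, 1, 0, 0]]
  V a = (1, 4, 2, -3)
Solving gives a = (4, -3, -3, 1).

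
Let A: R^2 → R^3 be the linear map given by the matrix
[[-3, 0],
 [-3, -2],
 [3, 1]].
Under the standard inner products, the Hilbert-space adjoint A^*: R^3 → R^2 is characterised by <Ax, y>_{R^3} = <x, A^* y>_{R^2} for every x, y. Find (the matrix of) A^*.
A^* = A^T =
[[-3, -3, 3],
 [0, -2, 1]]

For real matrices with standard dot products, the defining identity <Ax, y> = <x, A^* y> gives (Ax)^T y = x^T (A^*) y, i.e. x^T A^T y = x^T (A^*) y. Since this holds for all x, y, we must have A^* = A^T. Therefore
A^* =
[[-3, -3, 3],
 [0, -2, 1]].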